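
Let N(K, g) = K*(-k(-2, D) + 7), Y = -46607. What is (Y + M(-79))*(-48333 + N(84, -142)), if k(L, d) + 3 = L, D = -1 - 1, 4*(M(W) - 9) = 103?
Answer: 8816126925/4 ≈ 2.2040e+9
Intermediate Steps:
M(W) = 139/4 (M(W) = 9 + (¼)*103 = 9 + 103/4 = 139/4)
D = -2
k(L, d) = -3 + L
N(K, g) = 12*K (N(K, g) = K*(-(-3 - 2) + 7) = K*(-1*(-5) + 7) = K*(5 + 7) = K*12 = 12*K)
(Y + M(-79))*(-48333 + N(84, -142)) = (-46607 + 139/4)*(-48333 + 12*84) = -186289*(-48333 + 1008)/4 = -186289/4*(-47325) = 8816126925/4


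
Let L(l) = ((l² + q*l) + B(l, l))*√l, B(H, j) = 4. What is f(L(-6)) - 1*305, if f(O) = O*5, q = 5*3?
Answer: -305 - 250*I*√6 ≈ -305.0 - 612.37*I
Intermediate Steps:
q = 15
L(l) = √l*(4 + l² + 15*l) (L(l) = ((l² + 15*l) + 4)*√l = (4 + l² + 15*l)*√l = √l*(4 + l² + 15*l))
f(O) = 5*O
f(L(-6)) - 1*305 = 5*(√(-6)*(4 + (-6)² + 15*(-6))) - 1*305 = 5*((I*√6)*(4 + 36 - 90)) - 305 = 5*((I*√6)*(-50)) - 305 = 5*(-50*I*√6) - 305 = -250*I*√6 - 305 = -305 - 250*I*√6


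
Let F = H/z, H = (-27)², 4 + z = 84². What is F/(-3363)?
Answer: -243/7905292 ≈ -3.0739e-5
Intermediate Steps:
z = 7052 (z = -4 + 84² = -4 + 7056 = 7052)
H = 729
F = 729/7052 ≈ 0.10337
F/(-3363) = (729/7052)/(-3363) = (729/7052)*(-1/3363) = -243/7905292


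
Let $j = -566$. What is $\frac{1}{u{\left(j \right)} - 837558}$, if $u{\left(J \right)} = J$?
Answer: $- \frac{1}{838124} \approx -1.1931 \cdot 10^{-6}$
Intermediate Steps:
$\frac{1}{u{\left(j \right)} - 837558} = \frac{1}{-566 - 837558} = \frac{1}{-838124} = - \frac{1}{838124}$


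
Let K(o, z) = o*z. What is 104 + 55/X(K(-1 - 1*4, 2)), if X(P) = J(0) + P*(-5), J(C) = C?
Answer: 1051/10 ≈ 105.10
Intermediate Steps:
X(P) = -5*P (X(P) = 0 + P*(-5) = 0 - 5*P = -5*P)
104 + 55/X(K(-1 - 1*4, 2)) = 104 + 55/((-5*(-1 - 1*4)*2)) = 104 + 55/((-5*(-1 - 4)*2)) = 104 + 55/((-(-25)*2)) = 104 + 55/((-5*(-10))) = 104 + 55/50 = 104 + 55*(1/50) = 104 + 11/10 = 1051/10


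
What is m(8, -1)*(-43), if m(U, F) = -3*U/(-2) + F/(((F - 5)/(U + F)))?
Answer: -3397/6 ≈ -566.17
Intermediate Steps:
m(U, F) = 3*U/2 + F*(F + U)/(-5 + F) (m(U, F) = -3*U*(-½) + F/(((-5 + F)/(F + U))) = 3*U/2 + F/(((-5 + F)/(F + U))) = 3*U/2 + F*((F + U)/(-5 + F)) = 3*U/2 + F*(F + U)/(-5 + F))
m(8, -1)*(-43) = ((-15*8 + 2*(-1)² + 5*(-1)*8)/(2*(-5 - 1)))*(-43) = ((½)*(-120 + 2*1 - 40)/(-6))*(-43) = ((½)*(-⅙)*(-120 + 2 - 40))*(-43) = ((½)*(-⅙)*(-158))*(-43) = (79/6)*(-43) = -3397/6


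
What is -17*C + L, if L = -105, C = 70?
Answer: -1295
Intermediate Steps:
-17*C + L = -17*70 - 105 = -1190 - 105 = -1295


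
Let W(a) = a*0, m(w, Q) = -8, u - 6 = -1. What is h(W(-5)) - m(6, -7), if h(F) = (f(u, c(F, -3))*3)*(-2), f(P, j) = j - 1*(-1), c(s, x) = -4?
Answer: 26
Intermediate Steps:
u = 5 (u = 6 - 1 = 5)
W(a) = 0
f(P, j) = 1 + j (f(P, j) = j + 1 = 1 + j)
h(F) = 18 (h(F) = ((1 - 4)*3)*(-2) = -3*3*(-2) = -9*(-2) = 18)
h(W(-5)) - m(6, -7) = 18 - 1*(-8) = 18 + 8 = 26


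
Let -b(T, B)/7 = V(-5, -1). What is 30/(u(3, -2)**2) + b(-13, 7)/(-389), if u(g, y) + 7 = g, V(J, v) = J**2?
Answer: 7235/3112 ≈ 2.3249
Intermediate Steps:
b(T, B) = -175 (b(T, B) = -7*(-5)**2 = -7*25 = -175)
u(g, y) = -7 + g
30/(u(3, -2)**2) + b(-13, 7)/(-389) = 30/((-7 + 3)**2) - 175/(-389) = 30/((-4)**2) - 175*(-1/389) = 30/16 + 175/389 = 30*(1/16) + 175/389 = 15/8 + 175/389 = 7235/3112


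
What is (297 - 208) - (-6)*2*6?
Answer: 161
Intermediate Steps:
(297 - 208) - (-6)*2*6 = 89 - 6*(-2)*6 = 89 + 12*6 = 89 + 72 = 161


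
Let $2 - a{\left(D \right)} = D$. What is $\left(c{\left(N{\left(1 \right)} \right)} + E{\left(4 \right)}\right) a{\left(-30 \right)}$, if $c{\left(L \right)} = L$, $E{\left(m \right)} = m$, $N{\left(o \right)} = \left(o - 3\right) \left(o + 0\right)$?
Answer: $64$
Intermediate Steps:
$N{\left(o \right)} = o \left(-3 + o\right)$ ($N{\left(o \right)} = \left(-3 + o\right) o = o \left(-3 + o\right)$)
$a{\left(D \right)} = 2 - D$
$\left(c{\left(N{\left(1 \right)} \right)} + E{\left(4 \right)}\right) a{\left(-30 \right)} = \left(1 \left(-3 + 1\right) + 4\right) \left(2 - -30\right) = \left(1 \left(-2\right) + 4\right) \left(2 + 30\right) = \left(-2 + 4\right) 32 = 2 \cdot 32 = 64$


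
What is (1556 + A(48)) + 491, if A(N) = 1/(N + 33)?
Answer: 165808/81 ≈ 2047.0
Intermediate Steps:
A(N) = 1/(33 + N)
(1556 + A(48)) + 491 = (1556 + 1/(33 + 48)) + 491 = (1556 + 1/81) + 491 = 126037/81 + 491 = 165808/81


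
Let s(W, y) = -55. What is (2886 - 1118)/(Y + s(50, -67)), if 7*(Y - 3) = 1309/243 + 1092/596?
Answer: -8001747/230678 ≈ -34.688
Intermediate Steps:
Y = 145961/36207 (Y = 3 + (1309/243 + 1092/596)/7 = 3 + (1309*(1/243) + 1092*(1/596))/7 = 3 + (1309/243 + 273/149)/7 = 3 + (⅐)*(261380/36207) = 3 + 37340/36207 = 145961/36207 ≈ 4.0313)
(2886 - 1118)/(Y + s(50, -67)) = (2886 - 1118)/(145961/36207 - 55) = 1768/(-1845424/36207) = 1768*(-36207/1845424) = -8001747/230678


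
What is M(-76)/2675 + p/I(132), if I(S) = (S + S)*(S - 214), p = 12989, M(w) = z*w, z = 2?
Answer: -38036071/57908400 ≈ -0.65683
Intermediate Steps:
M(w) = 2*w
I(S) = 2*S*(-214 + S) (I(S) = (2*S)*(-214 + S) = 2*S*(-214 + S))
M(-76)/2675 + p/I(132) = (2*(-76))/2675 + 12989/((2*132*(-214 + 132))) = -152*1/2675 + 12989/((2*132*(-82))) = -152/2675 + 12989/(-21648) = -152/2675 + 12989*(-1/21648) = -152/2675 - 12989/21648 = -38036071/57908400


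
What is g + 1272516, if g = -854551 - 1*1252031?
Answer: -834066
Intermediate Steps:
g = -2106582 (g = -854551 - 1252031 = -2106582)
g + 1272516 = -2106582 + 1272516 = -834066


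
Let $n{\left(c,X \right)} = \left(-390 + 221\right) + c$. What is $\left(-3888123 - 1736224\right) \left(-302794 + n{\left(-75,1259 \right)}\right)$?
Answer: $1704390866186$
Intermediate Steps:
$n{\left(c,X \right)} = -169 + c$
$\left(-3888123 - 1736224\right) \left(-302794 + n{\left(-75,1259 \right)}\right) = \left(-3888123 - 1736224\right) \left(-302794 - 244\right) = - 5624347 \left(-302794 - 244\right) = \left(-5624347\right) \left(-303038\right) = 1704390866186$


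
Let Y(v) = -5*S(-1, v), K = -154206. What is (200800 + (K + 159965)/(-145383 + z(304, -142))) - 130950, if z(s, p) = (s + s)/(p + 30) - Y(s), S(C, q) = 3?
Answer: 5467715199/78278 ≈ 69850.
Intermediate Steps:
Y(v) = -15 (Y(v) = -5*3 = -15)
z(s, p) = 15 + 2*s/(30 + p) (z(s, p) = (s + s)/(p + 30) - 1*(-15) = (2*s)/(30 + p) + 15 = 2*s/(30 + p) + 15 = 15 + 2*s/(30 + p))
(200800 + (K + 159965)/(-145383 + z(304, -142))) - 130950 = (200800 + (-154206 + 159965)/(-145383 + (450 + 2*304 + 15*(-142))/(30 - 142))) - 130950 = (200800 + 5759/(-145383 + (450 + 608 - 2130)/(-112))) - 130950 = (200800 + 5759/(-145383 - 1/112*(-1072))) - 130950 = (200800 + 5759/(-145383 + 67/7)) - 130950 = (200800 + 5759/(-1017614/7)) - 130950 = (200800 + 5759*(-7/1017614)) - 130950 = (200800 - 3101/78278) - 130950 = 15718219299/78278 - 130950 = 5467715199/78278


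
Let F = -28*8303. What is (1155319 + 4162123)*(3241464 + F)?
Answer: 16000076629160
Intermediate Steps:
F = -232484
(1155319 + 4162123)*(3241464 + F) = (1155319 + 4162123)*(3241464 - 232484) = 5317442*3008980 = 16000076629160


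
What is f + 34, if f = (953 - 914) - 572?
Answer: -499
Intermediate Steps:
f = -533 (f = 39 - 572 = -533)
f + 34 = -533 + 34 = -499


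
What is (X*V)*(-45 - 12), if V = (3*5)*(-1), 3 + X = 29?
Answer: 22230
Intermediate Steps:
X = 26 (X = -3 + 29 = 26)
V = -15 (V = 15*(-1) = -15)
(X*V)*(-45 - 12) = (26*(-15))*(-45 - 12) = -390*(-57) = 22230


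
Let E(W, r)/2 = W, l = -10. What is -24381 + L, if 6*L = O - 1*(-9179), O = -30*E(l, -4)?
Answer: -136507/6 ≈ -22751.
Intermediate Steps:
E(W, r) = 2*W
O = 600 (O = -60*(-10) = -30*(-20) = 600)
L = 9779/6 (L = (600 - 1*(-9179))/6 = (600 + 9179)/6 = (⅙)*9779 = 9779/6 ≈ 1629.8)
-24381 + L = -24381 + 9779/6 = -136507/6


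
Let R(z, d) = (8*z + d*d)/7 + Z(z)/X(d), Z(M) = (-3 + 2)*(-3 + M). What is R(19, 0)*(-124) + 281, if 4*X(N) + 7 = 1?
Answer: -78419/21 ≈ -3734.2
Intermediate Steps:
X(N) = -3/2 (X(N) = -7/4 + (¼)*1 = -7/4 + ¼ = -3/2)
Z(M) = 3 - M (Z(M) = -(-3 + M) = 3 - M)
R(z, d) = -2 + d²/7 + 38*z/21 (R(z, d) = (8*z + d*d)/7 + (3 - z)/(-3/2) = (8*z + d²)*(⅐) + (3 - z)*(-⅔) = (d² + 8*z)*(⅐) + (-2 + 2*z/3) = (d²/7 + 8*z/7) + (-2 + 2*z/3) = -2 + d²/7 + 38*z/21)
R(19, 0)*(-124) + 281 = (-2 + (⅐)*0² + (38/21)*19)*(-124) + 281 = (-2 + (⅐)*0 + 722/21)*(-124) + 281 = (-2 + 0 + 722/21)*(-124) + 281 = (680/21)*(-124) + 281 = -84320/21 + 281 = -78419/21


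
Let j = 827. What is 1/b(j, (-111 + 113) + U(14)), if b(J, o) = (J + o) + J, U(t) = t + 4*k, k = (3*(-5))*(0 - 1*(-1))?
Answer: 1/1610 ≈ 0.00062112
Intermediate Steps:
k = -15 (k = -15*(0 + 1) = -15*1 = -15)
U(t) = -60 + t (U(t) = t + 4*(-15) = t - 60 = -60 + t)
b(J, o) = o + 2*J
1/b(j, (-111 + 113) + U(14)) = 1/(((-111 + 113) + (-60 + 14)) + 2*827) = 1/((2 - 46) + 1654) = 1/(-44 + 1654) = 1/1610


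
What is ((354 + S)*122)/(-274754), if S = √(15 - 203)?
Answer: -21594/137377 - 122*I*√47/137377 ≈ -0.15719 - 0.0060883*I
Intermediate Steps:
S = 2*I*√47 (S = √(-188) = 2*I*√47 ≈ 13.711*I)
((354 + S)*122)/(-274754) = ((354 + 2*I*√47)*122)/(-274754) = (43188 + 244*I*√47)*(-1/274754) = -21594/137377 - 122*I*√47/137377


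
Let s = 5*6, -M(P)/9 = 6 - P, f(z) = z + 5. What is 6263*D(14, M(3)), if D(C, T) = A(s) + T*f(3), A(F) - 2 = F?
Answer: -1152392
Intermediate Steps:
f(z) = 5 + z
M(P) = -54 + 9*P (M(P) = -9*(6 - P) = -54 + 9*P)
s = 30
A(F) = 2 + F
D(C, T) = 32 + 8*T (D(C, T) = (2 + 30) + T*(5 + 3) = 32 + T*8 = 32 + 8*T)
6263*D(14, M(3)) = 6263*(32 + 8*(-54 + 9*3)) = 6263*(32 + 8*(-54 + 27)) = 6263*(32 + 8*(-27)) = 6263*(32 - 216) = 6263*(-184) = -1152392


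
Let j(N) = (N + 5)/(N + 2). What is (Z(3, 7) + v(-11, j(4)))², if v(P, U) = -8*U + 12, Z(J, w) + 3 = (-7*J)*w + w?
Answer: 20449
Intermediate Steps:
j(N) = (5 + N)/(2 + N)
Z(J, w) = -3 + w - 7*J*w (Z(J, w) = -3 + ((-7*J)*w + w) = -3 + (-7*J*w + w) = -3 + (w - 7*J*w) = -3 + w - 7*J*w)
v(P, U) = 12 - 8*U
(Z(3, 7) + v(-11, j(4)))² = ((-3 + 7 - 7*3*7) + (12 - 8*(5 + 4)/(2 + 4)))² = ((-3 + 7 - 147) + (12 - 8*9/6))² = (-143 + (12 - 4*9/3))² = (-143 + (12 - 8*3/2))² = (-143 + (12 - 12))² = (-143 + 0)² = (-143)² = 20449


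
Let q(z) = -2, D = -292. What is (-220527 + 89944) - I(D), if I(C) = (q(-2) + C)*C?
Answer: -216431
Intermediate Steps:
I(C) = C*(-2 + C) (I(C) = (-2 + C)*C = C*(-2 + C))
(-220527 + 89944) - I(D) = (-220527 + 89944) - (-292)*(-2 - 292) = -130583 - (-292)*(-294) = -130583 - 1*85848 = -130583 - 85848 = -216431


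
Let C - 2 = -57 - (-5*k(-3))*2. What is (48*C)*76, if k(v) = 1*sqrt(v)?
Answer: -200640 + 36480*I*sqrt(3) ≈ -2.0064e+5 + 63185.0*I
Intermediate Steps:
k(v) = sqrt(v)
C = -55 + 10*I*sqrt(3) (C = 2 + (-57 - (-5*I*sqrt(3))*2) = 2 + (-57 - (-10)*I*sqrt(3)) = 2 + (-57 + 10*I*sqrt(3)) = -55 + 10*I*sqrt(3) ≈ -55.0 + 17.32*I)
(48*C)*76 = (48*(-55 + 10*I*sqrt(3)))*76 = (-2640 + 480*I*sqrt(3))*76 = -200640 + 36480*I*sqrt(3)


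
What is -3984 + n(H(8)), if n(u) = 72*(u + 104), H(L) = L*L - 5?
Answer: 7752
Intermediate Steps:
H(L) = -5 + L² (H(L) = L² - 5 = -5 + L²)
n(u) = 7488 + 72*u (n(u) = 72*(104 + u) = 7488 + 72*u)
-3984 + n(H(8)) = -3984 + (7488 + 72*(-5 + 8²)) = -3984 + (7488 + 72*(-5 + 64)) = -3984 + (7488 + 72*59) = -3984 + (7488 + 4248) = -3984 + 11736 = 7752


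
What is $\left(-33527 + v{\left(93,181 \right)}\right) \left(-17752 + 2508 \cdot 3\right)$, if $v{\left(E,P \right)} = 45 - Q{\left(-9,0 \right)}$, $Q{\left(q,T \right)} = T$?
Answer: $342453896$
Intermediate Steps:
$v{\left(E,P \right)} = 45$ ($v{\left(E,P \right)} = 45 - 0 = 45 + 0 = 45$)
$\left(-33527 + v{\left(93,181 \right)}\right) \left(-17752 + 2508 \cdot 3\right) = \left(-33527 + 45\right) \left(-17752 + 2508 \cdot 3\right) = - 33482 \left(-17752 + 7524\right) = \left(-33482\right) \left(-10228\right) = 342453896$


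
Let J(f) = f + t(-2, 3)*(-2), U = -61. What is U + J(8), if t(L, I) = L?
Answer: -49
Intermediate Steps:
J(f) = 4 + f (J(f) = f - 2*(-2) = f + 4 = 4 + f)
U + J(8) = -61 + (4 + 8) = -61 + 12 = -49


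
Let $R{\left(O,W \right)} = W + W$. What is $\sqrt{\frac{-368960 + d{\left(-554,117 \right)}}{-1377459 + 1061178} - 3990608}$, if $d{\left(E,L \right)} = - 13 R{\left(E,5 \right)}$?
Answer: $\frac{i \sqrt{44355005652242222}}{105427} \approx 1997.7 i$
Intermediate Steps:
$R{\left(O,W \right)} = 2 W$
$d{\left(E,L \right)} = -130$ ($d{\left(E,L \right)} = - 13 \cdot 2 \cdot 5 = \left(-13\right) 10 = -130$)
$\sqrt{\frac{-368960 + d{\left(-554,117 \right)}}{-1377459 + 1061178} - 3990608} = \sqrt{\frac{-368960 - 130}{-1377459 + 1061178} - 3990608} = \sqrt{- \frac{369090}{-316281} - 3990608} = \sqrt{\left(-369090\right) \left(- \frac{1}{316281}\right) - 3990608} = \sqrt{\frac{123030}{105427} - 3990608} = \sqrt{- \frac{420717706586}{105427}} = \frac{i \sqrt{44355005652242222}}{105427}$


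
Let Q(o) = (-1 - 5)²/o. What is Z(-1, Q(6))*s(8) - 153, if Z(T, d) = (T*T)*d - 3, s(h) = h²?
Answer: 39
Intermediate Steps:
Q(o) = 36/o (Q(o) = (-6)²/o = 36/o)
Z(T, d) = -3 + d*T² (Z(T, d) = T²*d - 3 = d*T² - 3 = -3 + d*T²)
Z(-1, Q(6))*s(8) - 153 = (-3 + (36/6)*(-1)²)*8² - 153 = (-3 + (36*(⅙))*1)*64 - 153 = (-3 + 6*1)*64 - 153 = (-3 + 6)*64 - 153 = 3*64 - 153 = 192 - 153 = 39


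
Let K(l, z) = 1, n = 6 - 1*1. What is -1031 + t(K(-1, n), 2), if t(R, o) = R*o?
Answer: -1029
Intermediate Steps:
n = 5 (n = 6 - 1 = 5)
-1031 + t(K(-1, n), 2) = -1031 + 1*2 = -1031 + 2 = -1029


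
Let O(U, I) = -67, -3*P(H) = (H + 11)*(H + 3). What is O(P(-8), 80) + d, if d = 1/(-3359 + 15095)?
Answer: -786311/11736 ≈ -67.000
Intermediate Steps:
P(H) = -(3 + H)*(11 + H)/3 (P(H) = -(H + 11)*(H + 3)/3 = -(11 + H)*(3 + H)/3 = -(3 + H)*(11 + H)/3)
d = 1/11736 ≈ 8.5208e-5
O(P(-8), 80) + d = -67 + 1/11736 = -786311/11736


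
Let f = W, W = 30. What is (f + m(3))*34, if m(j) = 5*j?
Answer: 1530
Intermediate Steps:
f = 30
(f + m(3))*34 = (30 + 5*3)*34 = (30 + 15)*34 = 45*34 = 1530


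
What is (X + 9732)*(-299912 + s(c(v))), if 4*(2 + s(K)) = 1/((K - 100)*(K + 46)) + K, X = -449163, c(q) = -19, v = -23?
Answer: 141150941600288/1071 ≈ 1.3179e+11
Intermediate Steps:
s(K) = -2 + K/4 + 1/(4*(-100 + K)*(46 + K)) (s(K) = -2 + (1/((K - 100)*(K + 46)) + K)/4 = -2 + (1/((-100 + K)*(46 + K)) + K)/4 = -2 + (K + 1/((-100 + K)*(46 + K)))/4 = -2 + (K/4 + 1/(4*(-100 + K)*(46 + K))) = -2 + K/4 + 1/(4*(-100 + K)*(46 + K)))
(X + 9732)*(-299912 + s(c(v))) = (-449163 + 9732)*(-299912 + (-36801 - 1*(-19)³ + 62*(-19)² + 4168*(-19))/(4*(4600 - 1*(-19)² + 54*(-19)))) = -439431*(-299912 + (-36801 - 1*(-6859) + 62*361 - 79192)/(4*(4600 - 1*361 - 1026))) = -439431*(-299912 + (-36801 + 6859 + 22382 - 79192)/(4*(4600 - 361 - 1026))) = -439431*(-299912 + (¼)*(-86752)/3213) = -439431*(-299912 + (¼)*(1/3213)*(-86752)) = -439431*(-299912 - 21688/3213) = -439431*(-963638944/3213) = 141150941600288/1071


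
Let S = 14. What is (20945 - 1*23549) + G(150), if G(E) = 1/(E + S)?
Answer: -427055/164 ≈ -2604.0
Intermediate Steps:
G(E) = 1/(14 + E) (G(E) = 1/(E + 14) = 1/(14 + E))
(20945 - 1*23549) + G(150) = (20945 - 1*23549) + 1/(14 + 150) = (20945 - 23549) + 1/164 = -2604 + 1/164 = -427055/164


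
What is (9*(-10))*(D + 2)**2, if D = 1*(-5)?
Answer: -810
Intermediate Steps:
D = -5
(9*(-10))*(D + 2)**2 = (9*(-10))*(-5 + 2)**2 = -90*(-3)**2 = -90*9 = -810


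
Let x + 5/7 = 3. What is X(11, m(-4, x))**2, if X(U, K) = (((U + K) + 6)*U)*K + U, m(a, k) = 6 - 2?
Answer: 874225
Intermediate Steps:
x = 16/7 (x = -5/7 + 3 = 16/7 ≈ 2.2857)
m(a, k) = 4
X(U, K) = U + K*U*(6 + K + U) (X(U, K) = (((K + U) + 6)*U)*K + U = ((6 + K + U)*U)*K + U = (U*(6 + K + U))*K + U = K*U*(6 + K + U) + U = U + K*U*(6 + K + U))
X(11, m(-4, x))**2 = (11*(1 + 4**2 + 6*4 + 4*11))**2 = (11*(1 + 16 + 24 + 44))**2 = (11*85)**2 = 935**2 = 874225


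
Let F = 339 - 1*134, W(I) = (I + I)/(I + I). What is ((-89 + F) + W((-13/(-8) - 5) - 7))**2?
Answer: 13689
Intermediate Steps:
W(I) = 1 (W(I) = (2*I)/((2*I)) = (2*I)*(1/(2*I)) = 1)
F = 205 (F = 339 - 134 = 205)
((-89 + F) + W((-13/(-8) - 5) - 7))**2 = ((-89 + 205) + 1)**2 = (116 + 1)**2 = 117**2 = 13689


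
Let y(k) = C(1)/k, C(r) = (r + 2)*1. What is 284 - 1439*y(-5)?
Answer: 5737/5 ≈ 1147.4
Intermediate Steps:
C(r) = 2 + r (C(r) = (2 + r)*1 = 2 + r)
y(k) = 3/k (y(k) = (2 + 1)/k = 3/k)
284 - 1439*y(-5) = 284 - 4317/(-5) = 284 - 4317*(-1)/5 = 284 - 1439*(-⅗) = 284 + 4317/5 = 5737/5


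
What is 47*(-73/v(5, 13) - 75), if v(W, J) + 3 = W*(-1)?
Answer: -24769/8 ≈ -3096.1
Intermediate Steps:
v(W, J) = -3 - W (v(W, J) = -3 + W*(-1) = -3 - W)
47*(-73/v(5, 13) - 75) = 47*(-73/(-3 - 1*5) - 75) = 47*(-73/(-3 - 5) - 75) = 47*(-73/(-8) - 75) = 47*(-73*(-⅛) - 75) = 47*(73/8 - 75) = 47*(-527/8) = -24769/8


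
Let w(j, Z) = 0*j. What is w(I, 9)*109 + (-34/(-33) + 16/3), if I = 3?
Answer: 70/11 ≈ 6.3636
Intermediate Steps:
w(j, Z) = 0
w(I, 9)*109 + (-34/(-33) + 16/3) = 0*109 + (-34/(-33) + 16/3) = 0 + (-34*(-1/33) + 16*(⅓)) = 0 + (34/33 + 16/3) = 0 + 70/11 = 70/11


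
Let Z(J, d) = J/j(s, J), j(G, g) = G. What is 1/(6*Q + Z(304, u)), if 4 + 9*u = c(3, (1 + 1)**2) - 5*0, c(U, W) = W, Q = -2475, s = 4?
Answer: -1/14774 ≈ -6.7686e-5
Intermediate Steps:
u = 0 (u = -4/9 + ((1 + 1)**2 - 5*0)/9 = -4/9 + (2**2 + 0)/9 = -4/9 + (4 + 0)/9 = -4/9 + (1/9)*4 = -4/9 + 4/9 = 0)
Z(J, d) = J/4
1/(6*Q + Z(304, u)) = 1/(6*(-2475) + (1/4)*304) = 1/(-14850 + 76) = 1/(-14774) = -1/14774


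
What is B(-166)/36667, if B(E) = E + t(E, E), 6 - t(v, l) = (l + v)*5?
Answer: 1500/36667 ≈ 0.040909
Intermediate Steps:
t(v, l) = 6 - 5*l - 5*v (t(v, l) = 6 - (l + v)*5 = 6 - (5*l + 5*v) = 6 + (-5*l - 5*v) = 6 - 5*l - 5*v)
B(E) = 6 - 9*E (B(E) = E + (6 - 5*E - 5*E) = E + (6 - 10*E) = 6 - 9*E)
B(-166)/36667 = (6 - 9*(-166))/36667 = (6 + 1494)*(1/36667) = 1500*(1/36667) = 1500/36667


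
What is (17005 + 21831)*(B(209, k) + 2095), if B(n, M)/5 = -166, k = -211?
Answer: 49127540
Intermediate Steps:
B(n, M) = -830 (B(n, M) = 5*(-166) = -830)
(17005 + 21831)*(B(209, k) + 2095) = (17005 + 21831)*(-830 + 2095) = 38836*1265 = 49127540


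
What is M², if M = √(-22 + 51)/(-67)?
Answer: 29/4489 ≈ 0.0064602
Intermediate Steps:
M = -√29/67 (M = √29*(-1/67) = -√29/67 ≈ -0.080376)
M² = (-√29/67)² = 29/4489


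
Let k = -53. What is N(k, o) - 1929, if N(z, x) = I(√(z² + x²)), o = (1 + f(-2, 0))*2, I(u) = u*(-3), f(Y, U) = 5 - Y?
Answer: -1929 - 3*√3065 ≈ -2095.1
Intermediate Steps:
I(u) = -3*u
o = 16 (o = (1 + (5 - 1*(-2)))*2 = (1 + (5 + 2))*2 = (1 + 7)*2 = 8*2 = 16)
N(z, x) = -3*√(x² + z²) (N(z, x) = -3*√(z² + x²) = -3*√(x² + z²))
N(k, o) - 1929 = -3*√(16² + (-53)²) - 1929 = -3*√(256 + 2809) - 1929 = -3*√3065 - 1929 = -1929 - 3*√3065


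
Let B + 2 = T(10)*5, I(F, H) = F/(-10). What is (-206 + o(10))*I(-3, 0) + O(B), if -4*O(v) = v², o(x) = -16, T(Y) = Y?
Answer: -3213/5 ≈ -642.60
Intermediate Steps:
I(F, H) = -F/10 (I(F, H) = F*(-⅒) = -F/10)
B = 48 (B = -2 + 10*5 = -2 + 50 = 48)
O(v) = -v²/4
(-206 + o(10))*I(-3, 0) + O(B) = (-206 - 16)*(-⅒*(-3)) - ¼*48² = -222*3/10 - ¼*2304 = -333/5 - 576 = -3213/5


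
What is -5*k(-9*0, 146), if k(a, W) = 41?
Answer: -205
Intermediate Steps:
-5*k(-9*0, 146) = -5*41 = -205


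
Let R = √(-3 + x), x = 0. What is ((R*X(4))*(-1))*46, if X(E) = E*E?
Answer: -736*I*√3 ≈ -1274.8*I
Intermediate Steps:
X(E) = E²
R = I*√3 (R = √(-3 + 0) = √(-3) = I*√3 ≈ 1.732*I)
((R*X(4))*(-1))*46 = (((I*√3)*4²)*(-1))*46 = (((I*√3)*16)*(-1))*46 = ((16*I*√3)*(-1))*46 = -16*I*√3*46 = -736*I*√3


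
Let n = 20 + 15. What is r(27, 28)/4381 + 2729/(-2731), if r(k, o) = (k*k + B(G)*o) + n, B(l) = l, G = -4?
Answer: -10175137/11964511 ≈ -0.85044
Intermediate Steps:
n = 35
r(k, o) = 35 + k**2 - 4*o (r(k, o) = (k*k - 4*o) + 35 = (k**2 - 4*o) + 35 = 35 + k**2 - 4*o)
r(27, 28)/4381 + 2729/(-2731) = (35 + 27**2 - 4*28)/4381 + 2729/(-2731) = (35 + 729 - 112)*(1/4381) + 2729*(-1/2731) = 652*(1/4381) - 2729/2731 = 652/4381 - 2729/2731 = -10175137/11964511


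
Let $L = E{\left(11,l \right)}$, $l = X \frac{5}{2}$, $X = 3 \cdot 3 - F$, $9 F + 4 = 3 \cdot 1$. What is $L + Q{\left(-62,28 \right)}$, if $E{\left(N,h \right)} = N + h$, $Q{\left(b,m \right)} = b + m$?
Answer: $- \frac{2}{9} \approx -0.22222$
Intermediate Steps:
$F = - \frac{1}{9}$ ($F = - \frac{4}{9} + \frac{3 \cdot 1}{9} = - \frac{4}{9} + \frac{1}{9} \cdot 3 = - \frac{4}{9} + \frac{1}{3} = - \frac{1}{9} \approx -0.11111$)
$X = \frac{82}{9}$ ($X = 3 \cdot 3 - - \frac{1}{9} = 9 + \frac{1}{9} = \frac{82}{9} \approx 9.1111$)
$l = \frac{205}{9}$ ($l = \frac{82 \cdot \frac{5}{2}}{9} = \frac{82 \cdot 5 \cdot \frac{1}{2}}{9} = \frac{82}{9} \cdot \frac{5}{2} = \frac{205}{9} \approx 22.778$)
$L = \frac{304}{9}$ ($L = 11 + \frac{205}{9} = \frac{304}{9} \approx 33.778$)
$L + Q{\left(-62,28 \right)} = \frac{304}{9} + \left(-62 + 28\right) = \frac{304}{9} - 34 = - \frac{2}{9}$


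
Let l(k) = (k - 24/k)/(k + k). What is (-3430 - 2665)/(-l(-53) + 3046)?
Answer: -34241710/17109643 ≈ -2.0013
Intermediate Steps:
l(k) = (k - 24/k)/(2*k) (l(k) = (k - 24/k)/((2*k)) = (k - 24/k)*(1/(2*k)) = (k - 24/k)/(2*k))
(-3430 - 2665)/(-l(-53) + 3046) = (-3430 - 2665)/(-(½ - 12/(-53)²) + 3046) = -6095/(-(½ - 12*1/2809) + 3046) = -6095/(-(½ - 12/2809) + 3046) = -6095/(-1*2785/5618 + 3046) = -6095/(-2785/5618 + 3046) = -6095/17109643/5618 = -6095*5618/17109643 = -34241710/17109643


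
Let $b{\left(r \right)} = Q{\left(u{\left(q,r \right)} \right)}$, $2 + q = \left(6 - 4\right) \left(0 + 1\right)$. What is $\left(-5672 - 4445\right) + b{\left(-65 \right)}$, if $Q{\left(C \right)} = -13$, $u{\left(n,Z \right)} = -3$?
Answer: $-10130$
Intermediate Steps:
$q = 0$ ($q = -2 + \left(6 - 4\right) \left(0 + 1\right) = -2 + 2 \cdot 1 = -2 + 2 = 0$)
$b{\left(r \right)} = -13$
$\left(-5672 - 4445\right) + b{\left(-65 \right)} = \left(-5672 - 4445\right) - 13 = -10117 - 13 = -10130$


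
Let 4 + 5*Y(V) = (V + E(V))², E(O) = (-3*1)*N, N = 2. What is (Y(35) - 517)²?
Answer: 3055504/25 ≈ 1.2222e+5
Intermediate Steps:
E(O) = -6 (E(O) = -3*1*2 = -3*2 = -6)
Y(V) = -⅘ + (-6 + V)²/5 (Y(V) = -⅘ + (V - 6)²/5 = -⅘ + (-6 + V)²/5)
(Y(35) - 517)² = ((-⅘ + (-6 + 35)²/5) - 517)² = ((-⅘ + (⅕)*29²) - 517)² = ((-⅘ + (⅕)*841) - 517)² = ((-⅘ + 841/5) - 517)² = (837/5 - 517)² = (-1748/5)² = 3055504/25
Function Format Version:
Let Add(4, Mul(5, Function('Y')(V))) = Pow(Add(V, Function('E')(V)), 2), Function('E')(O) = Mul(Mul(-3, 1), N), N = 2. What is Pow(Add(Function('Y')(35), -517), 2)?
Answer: Rational(3055504, 25) ≈ 1.2222e+5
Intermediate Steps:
Function('E')(O) = -6 (Function('E')(O) = Mul(Mul(-3, 1), 2) = Mul(-3, 2) = -6)
Function('Y')(V) = Add(Rational(-4, 5), Mul(Rational(1, 5), Pow(Add(-6, V), 2))) (Function('Y')(V) = Add(Rational(-4, 5), Mul(Rational(1, 5), Pow(Add(V, -6), 2))) = Add(Rational(-4, 5), Mul(Rational(1, 5), Pow(Add(-6, V), 2))))
Pow(Add(Function('Y')(35), -517), 2) = Pow(Add(Add(Rational(-4, 5), Mul(Rational(1, 5), Pow(Add(-6, 35), 2))), -517), 2) = Pow(Add(Add(Rational(-4, 5), Mul(Rational(1, 5), Pow(29, 2))), -517), 2) = Pow(Add(Add(Rational(-4, 5), Mul(Rational(1, 5), 841)), -517), 2) = Pow(Add(Add(Rational(-4, 5), Rational(841, 5)), -517), 2) = Pow(Add(Rational(837, 5), -517), 2) = Pow(Rational(-1748, 5), 2) = Rational(3055504, 25)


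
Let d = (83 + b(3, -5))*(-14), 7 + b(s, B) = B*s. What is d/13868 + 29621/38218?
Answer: 47268232/66250903 ≈ 0.71347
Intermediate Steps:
b(s, B) = -7 + B*s
d = -854 (d = (83 + (-7 - 5*3))*(-14) = (83 + (-7 - 15))*(-14) = (83 - 22)*(-14) = 61*(-14) = -854)
d/13868 + 29621/38218 = -854/13868 + 29621/38218 = -854*1/13868 + 29621*(1/38218) = -427/6934 + 29621/38218 = 47268232/66250903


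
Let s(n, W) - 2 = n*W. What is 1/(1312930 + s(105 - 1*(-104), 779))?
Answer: 1/1475743 ≈ 6.7762e-7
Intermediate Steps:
s(n, W) = 2 + W*n (s(n, W) = 2 + n*W = 2 + W*n)
1/(1312930 + s(105 - 1*(-104), 779)) = 1/(1312930 + (2 + 779*(105 - 1*(-104)))) = 1/(1312930 + (2 + 779*(105 + 104))) = 1/(1312930 + (2 + 779*209)) = 1/(1312930 + (2 + 162811)) = 1/(1312930 + 162813) = 1/1475743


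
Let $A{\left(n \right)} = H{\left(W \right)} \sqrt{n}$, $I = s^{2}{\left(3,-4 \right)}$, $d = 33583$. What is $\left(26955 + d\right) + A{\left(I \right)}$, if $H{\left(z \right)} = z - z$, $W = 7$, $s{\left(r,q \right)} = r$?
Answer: $60538$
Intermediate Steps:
$H{\left(z \right)} = 0$
$I = 9$ ($I = 3^{2} = 9$)
$A{\left(n \right)} = 0$ ($A{\left(n \right)} = 0 \sqrt{n} = 0$)
$\left(26955 + d\right) + A{\left(I \right)} = \left(26955 + 33583\right) + 0 = 60538 + 0 = 60538$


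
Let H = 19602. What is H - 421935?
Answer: -402333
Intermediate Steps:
H - 421935 = 19602 - 421935 = -402333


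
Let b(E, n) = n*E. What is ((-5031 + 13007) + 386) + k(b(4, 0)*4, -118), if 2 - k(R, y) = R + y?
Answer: 8482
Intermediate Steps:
b(E, n) = E*n
k(R, y) = 2 - R - y (k(R, y) = 2 - (R + y) = 2 + (-R - y) = 2 - R - y)
((-5031 + 13007) + 386) + k(b(4, 0)*4, -118) = ((-5031 + 13007) + 386) + (2 - 4*0*4 - 1*(-118)) = (7976 + 386) + (2 - 0*4 + 118) = 8362 + (2 - 1*0 + 118) = 8362 + (2 + 0 + 118) = 8362 + 120 = 8482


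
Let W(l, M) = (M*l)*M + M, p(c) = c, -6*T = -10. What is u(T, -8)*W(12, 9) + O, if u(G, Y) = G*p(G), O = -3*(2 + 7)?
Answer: 2698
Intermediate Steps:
T = 5/3 (T = -1/6*(-10) = 5/3 ≈ 1.6667)
W(l, M) = M + l*M**2 (W(l, M) = l*M**2 + M = M + l*M**2)
O = -27 (O = -3*9 = -27)
u(G, Y) = G**2 (u(G, Y) = G*G = G**2)
u(T, -8)*W(12, 9) + O = (5/3)**2*(9*(1 + 9*12)) - 27 = 25*(9*(1 + 108))/9 - 27 = 25*(9*109)/9 - 27 = (25/9)*981 - 27 = 2725 - 27 = 2698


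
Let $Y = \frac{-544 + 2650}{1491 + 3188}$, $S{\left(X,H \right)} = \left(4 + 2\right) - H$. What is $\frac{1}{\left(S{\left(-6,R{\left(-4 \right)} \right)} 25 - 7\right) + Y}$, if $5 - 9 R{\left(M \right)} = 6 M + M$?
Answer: $\frac{14037}{726884} \approx 0.019311$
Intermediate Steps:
$R{\left(M \right)} = \frac{5}{9} - \frac{7 M}{9}$ ($R{\left(M \right)} = \frac{5}{9} - \frac{6 M + M}{9} = \frac{5}{9} - \frac{7 M}{9}$)
$S{\left(X,H \right)} = 6 - H$
$Y = \frac{2106}{4679} \approx 0.4501$
$\frac{1}{\left(S{\left(-6,R{\left(-4 \right)} \right)} 25 - 7\right) + Y} = \frac{1}{\left(\left(6 - \left(\frac{5}{9} - - \frac{28}{9}\right)\right) 25 - 7\right) + \frac{2106}{4679}} = \frac{1}{\left(\left(6 - \left(\frac{5}{9} + \frac{28}{9}\right)\right) 25 - 7\right) + \frac{2106}{4679}} = \frac{1}{\left(\left(6 - \frac{11}{3}\right) 25 - 7\right) + \frac{2106}{4679}} = \frac{1}{\left(\frac{7}{3} \cdot 25 - 7\right) + \frac{2106}{4679}} = \frac{1}{\left(\frac{175}{3} - 7\right) + \frac{2106}{4679}} = \frac{1}{\frac{154}{3} + \frac{2106}{4679}} = \frac{1}{\frac{726884}{14037}} = \frac{14037}{726884}$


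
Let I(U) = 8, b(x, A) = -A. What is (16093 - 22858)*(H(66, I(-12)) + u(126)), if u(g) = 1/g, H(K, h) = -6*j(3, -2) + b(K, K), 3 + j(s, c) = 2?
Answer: 17045545/42 ≈ 4.0585e+5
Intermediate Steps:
j(s, c) = -1 (j(s, c) = -3 + 2 = -1)
H(K, h) = 6 - K (H(K, h) = -6*(-1) - K = 6 - K)
(16093 - 22858)*(H(66, I(-12)) + u(126)) = (16093 - 22858)*((6 - 1*66) + 1/126) = -6765*((6 - 66) + 1/126) = -6765*(-60 + 1/126) = -6765*(-7559/126) = 17045545/42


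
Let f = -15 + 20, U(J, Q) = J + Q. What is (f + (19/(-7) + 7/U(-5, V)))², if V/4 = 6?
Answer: 124609/17689 ≈ 7.0444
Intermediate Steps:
V = 24 (V = 4*6 = 24)
f = 5
(f + (19/(-7) + 7/U(-5, V)))² = (5 + (19/(-7) + 7/(-5 + 24)))² = (5 + (19*(-⅐) + 7/19))² = (5 + (-19/7 + 7*(1/19)))² = (5 + (-19/7 + 7/19))² = (5 - 312/133)² = (353/133)² = 124609/17689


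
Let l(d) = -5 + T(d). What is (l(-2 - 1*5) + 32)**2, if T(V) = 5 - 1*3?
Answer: 841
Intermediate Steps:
T(V) = 2 (T(V) = 5 - 3 = 2)
l(d) = -3 (l(d) = -5 + 2 = -3)
(l(-2 - 1*5) + 32)**2 = (-3 + 32)**2 = 29**2 = 841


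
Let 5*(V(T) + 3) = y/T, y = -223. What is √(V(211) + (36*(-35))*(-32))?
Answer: 2*√11218398415/1055 ≈ 200.79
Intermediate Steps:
V(T) = -3 - 223/(5*T) (V(T) = -3 + (-223/T)/5 = -3 - 223/(5*T))
√(V(211) + (36*(-35))*(-32)) = √((-3 - 223/5/211) + (36*(-35))*(-32)) = √((-3 - 223/5*1/211) - 1260*(-32)) = √((-3 - 223/1055) + 40320) = √(-3388/1055 + 40320) = √(42534212/1055) = 2*√11218398415/1055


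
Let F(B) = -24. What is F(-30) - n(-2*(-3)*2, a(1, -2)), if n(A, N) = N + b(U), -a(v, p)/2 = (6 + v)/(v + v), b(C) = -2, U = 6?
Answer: -15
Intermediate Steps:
a(v, p) = -(6 + v)/v (a(v, p) = -2*(6 + v)/(v + v) = -2*(6 + v)/(2*v) = -2*(6 + v)*1/(2*v) = -(6 + v)/v)
n(A, N) = -2 + N (n(A, N) = N - 2 = -2 + N)
F(-30) - n(-2*(-3)*2, a(1, -2)) = -24 - (-2 + (-6 - 1*1)/1) = -24 - (-2 + 1*(-6 - 1)) = -24 - (-2 + 1*(-7)) = -24 - (-2 - 7) = -24 - 1*(-9) = -24 + 9 = -15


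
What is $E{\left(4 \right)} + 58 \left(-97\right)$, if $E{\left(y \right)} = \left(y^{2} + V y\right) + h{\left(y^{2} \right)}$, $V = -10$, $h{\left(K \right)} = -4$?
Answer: $-5654$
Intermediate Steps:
$E{\left(y \right)} = -4 + y^{2} - 10 y$ ($E{\left(y \right)} = \left(y^{2} - 10 y\right) - 4 = -4 + y^{2} - 10 y$)
$E{\left(4 \right)} + 58 \left(-97\right) = \left(-4 + 4^{2} - 40\right) + 58 \left(-97\right) = \left(-4 + 16 - 40\right) - 5626 = -28 - 5626 = -5654$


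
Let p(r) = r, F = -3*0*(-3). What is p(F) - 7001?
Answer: -7001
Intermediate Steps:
F = 0 (F = 0*(-3) = 0)
p(F) - 7001 = 0 - 7001 = -7001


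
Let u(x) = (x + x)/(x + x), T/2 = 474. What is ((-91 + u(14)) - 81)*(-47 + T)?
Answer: -154071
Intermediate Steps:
T = 948 (T = 2*474 = 948)
u(x) = 1 (u(x) = (2*x)/((2*x)) = (2*x)*(1/(2*x)) = 1)
((-91 + u(14)) - 81)*(-47 + T) = ((-91 + 1) - 81)*(-47 + 948) = (-90 - 81)*901 = -171*901 = -154071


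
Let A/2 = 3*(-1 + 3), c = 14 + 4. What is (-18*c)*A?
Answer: -3888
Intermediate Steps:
c = 18
A = 12 (A = 2*(3*(-1 + 3)) = 2*(3*2) = 2*6 = 12)
(-18*c)*A = -18*18*12 = -324*12 = -3888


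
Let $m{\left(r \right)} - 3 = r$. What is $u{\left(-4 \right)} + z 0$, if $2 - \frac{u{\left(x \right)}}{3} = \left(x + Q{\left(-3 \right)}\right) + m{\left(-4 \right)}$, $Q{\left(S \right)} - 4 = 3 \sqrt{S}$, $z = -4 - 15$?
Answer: $9 - 9 i \sqrt{3} \approx 9.0 - 15.588 i$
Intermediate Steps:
$z = -19$ ($z = -4 - 15 = -19$)
$m{\left(r \right)} = 3 + r$
$Q{\left(S \right)} = 4 + 3 \sqrt{S}$
$u{\left(x \right)} = -3 - 3 x - 9 i \sqrt{3}$ ($u{\left(x \right)} = 6 - 3 \left(\left(x + \left(4 + 3 \sqrt{-3}\right)\right) + \left(3 - 4\right)\right) = 6 - 3 \left(\left(x + \left(4 + 3 i \sqrt{3}\right)\right) - 1\right) = 6 - 3 \left(\left(4 + x + 3 i \sqrt{3}\right) - 1\right) = 6 - 3 \left(3 + x + 3 i \sqrt{3}\right) = 6 - \left(9 + 3 x + 9 i \sqrt{3}\right) = -3 - 3 x - 9 i \sqrt{3}$)
$u{\left(-4 \right)} + z 0 = \left(-3 - -12 - 9 i \sqrt{3}\right) - 0 = \left(-3 + 12 - 9 i \sqrt{3}\right) + 0 = \left(9 - 9 i \sqrt{3}\right) + 0 = 9 - 9 i \sqrt{3}$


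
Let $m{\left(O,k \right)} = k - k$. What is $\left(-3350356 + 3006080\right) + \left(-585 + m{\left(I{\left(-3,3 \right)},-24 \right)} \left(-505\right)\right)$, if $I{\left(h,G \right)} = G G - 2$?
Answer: $-344861$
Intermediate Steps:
$I{\left(h,G \right)} = -2 + G^{2}$ ($I{\left(h,G \right)} = G^{2} - 2 = -2 + G^{2}$)
$m{\left(O,k \right)} = 0$
$\left(-3350356 + 3006080\right) + \left(-585 + m{\left(I{\left(-3,3 \right)},-24 \right)} \left(-505\right)\right) = \left(-3350356 + 3006080\right) + \left(-585 + 0 \left(-505\right)\right) = -344276 + \left(-585 + 0\right) = -344276 - 585 = -344861$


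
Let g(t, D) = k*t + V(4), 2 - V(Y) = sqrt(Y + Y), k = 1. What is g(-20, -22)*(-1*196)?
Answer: 3528 + 392*sqrt(2) ≈ 4082.4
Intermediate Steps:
V(Y) = 2 - sqrt(2)*sqrt(Y) (V(Y) = 2 - sqrt(Y + Y) = 2 - sqrt(2*Y) = 2 - sqrt(2)*sqrt(Y))
g(t, D) = 2 + t - 2*sqrt(2) (g(t, D) = 1*t + (2 - sqrt(2)*sqrt(4)) = t + (2 - 1*sqrt(2)*2) = t + (2 - 2*sqrt(2)) = 2 + t - 2*sqrt(2))
g(-20, -22)*(-1*196) = (2 - 20 - 2*sqrt(2))*(-1*196) = (-18 - 2*sqrt(2))*(-196) = 3528 + 392*sqrt(2)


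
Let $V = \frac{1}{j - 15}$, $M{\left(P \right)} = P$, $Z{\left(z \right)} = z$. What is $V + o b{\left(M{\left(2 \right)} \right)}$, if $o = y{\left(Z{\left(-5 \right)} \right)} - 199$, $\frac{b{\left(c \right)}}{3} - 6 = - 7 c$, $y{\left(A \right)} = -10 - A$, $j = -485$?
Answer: $\frac{2447999}{500} \approx 4896.0$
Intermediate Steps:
$b{\left(c \right)} = 18 - 21 c$ ($b{\left(c \right)} = 18 + 3 \left(- 7 c\right) = 18 - 21 c$)
$V = - \frac{1}{500}$ ($V = \frac{1}{-485 - 15} = \frac{1}{-500} = - \frac{1}{500} \approx -0.002$)
$o = -204$ ($o = \left(-10 - -5\right) - 199 = \left(-10 + 5\right) - 199 = -5 - 199 = -204$)
$V + o b{\left(M{\left(2 \right)} \right)} = - \frac{1}{500} - 204 \left(18 - 42\right) = - \frac{1}{500} - -4896 = - \frac{1}{500} + 4896 = \frac{2447999}{500}$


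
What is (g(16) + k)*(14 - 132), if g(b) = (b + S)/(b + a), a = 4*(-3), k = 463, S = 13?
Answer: -110979/2 ≈ -55490.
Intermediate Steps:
a = -12
g(b) = (13 + b)/(-12 + b) (g(b) = (b + 13)/(b - 12) = (13 + b)/(-12 + b))
(g(16) + k)*(14 - 132) = ((13 + 16)/(-12 + 16) + 463)*(14 - 132) = (29/4 + 463)*(-118) = (1881/4)*(-118) = -110979/2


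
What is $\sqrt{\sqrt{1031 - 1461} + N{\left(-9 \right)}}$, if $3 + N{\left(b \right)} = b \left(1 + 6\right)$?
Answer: $\sqrt{-66 + i \sqrt{430}} \approx 1.2611 + 8.2213 i$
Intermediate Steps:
$N{\left(b \right)} = -3 + 7 b$ ($N{\left(b \right)} = -3 + b \left(1 + 6\right) = -3 + b 7 = -3 + 7 b$)
$\sqrt{\sqrt{1031 - 1461} + N{\left(-9 \right)}} = \sqrt{\sqrt{1031 - 1461} + \left(-3 + 7 \left(-9\right)\right)} = \sqrt{\sqrt{1031 - 1461} - 66} = \sqrt{\sqrt{-430} - 66} = \sqrt{i \sqrt{430} - 66} = \sqrt{-66 + i \sqrt{430}}$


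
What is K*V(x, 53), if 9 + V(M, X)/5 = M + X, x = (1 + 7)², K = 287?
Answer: 154980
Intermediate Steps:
x = 64 (x = 8² = 64)
V(M, X) = -45 + 5*M + 5*X (V(M, X) = -45 + 5*(M + X) = -45 + (5*M + 5*X) = -45 + 5*M + 5*X)
K*V(x, 53) = 287*(-45 + 5*64 + 5*53) = 287*(-45 + 320 + 265) = 287*540 = 154980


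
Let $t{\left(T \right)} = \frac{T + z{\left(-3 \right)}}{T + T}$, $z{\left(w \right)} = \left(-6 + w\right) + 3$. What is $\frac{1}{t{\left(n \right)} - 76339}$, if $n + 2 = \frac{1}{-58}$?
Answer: $- \frac{78}{5954287} \approx -1.31 \cdot 10^{-5}$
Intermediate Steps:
$n = - \frac{117}{58}$ ($n = -2 + \frac{1}{-58} = -2 - \frac{1}{58} = - \frac{117}{58} \approx -2.0172$)
$z{\left(w \right)} = -3 + w$
$t{\left(T \right)} = \frac{-6 + T}{2 T}$ ($t{\left(T \right)} = \frac{T - 6}{T + T} = \frac{T - 6}{2 T} = \left(-6 + T\right) \frac{1}{2 T} = \frac{-6 + T}{2 T}$)
$\frac{1}{t{\left(n \right)} - 76339} = \frac{1}{\frac{-6 - \frac{117}{58}}{2 \left(- \frac{117}{58}\right)} - 76339} = \frac{1}{\frac{1}{2} \left(- \frac{58}{117}\right) \left(- \frac{465}{58}\right) - 76339} = \frac{1}{\frac{155}{78} - 76339} = \frac{1}{- \frac{5954287}{78}} = - \frac{78}{5954287}$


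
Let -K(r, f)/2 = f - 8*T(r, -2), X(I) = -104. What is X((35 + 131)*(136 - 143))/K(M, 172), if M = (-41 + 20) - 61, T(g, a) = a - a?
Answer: 13/43 ≈ 0.30233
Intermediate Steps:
T(g, a) = 0
M = -82 (M = -21 - 61 = -82)
K(r, f) = -2*f (K(r, f) = -2*(f - 8*0) = -2*(f + 0) = -2*f)
X((35 + 131)*(136 - 143))/K(M, 172) = -104/((-2*172)) = -104/(-344) = -104*(-1/344) = 13/43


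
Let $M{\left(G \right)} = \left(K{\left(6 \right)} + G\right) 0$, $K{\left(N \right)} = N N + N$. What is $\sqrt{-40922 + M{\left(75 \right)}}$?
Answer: $i \sqrt{40922} \approx 202.29 i$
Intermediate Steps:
$K{\left(N \right)} = N + N^{2}$ ($K{\left(N \right)} = N^{2} + N = N + N^{2}$)
$M{\left(G \right)} = 0$ ($M{\left(G \right)} = \left(6 \left(1 + 6\right) + G\right) 0 = \left(6 \cdot 7 + G\right) 0 = \left(42 + G\right) 0 = 0$)
$\sqrt{-40922 + M{\left(75 \right)}} = \sqrt{-40922 + 0} = \sqrt{-40922} = i \sqrt{40922}$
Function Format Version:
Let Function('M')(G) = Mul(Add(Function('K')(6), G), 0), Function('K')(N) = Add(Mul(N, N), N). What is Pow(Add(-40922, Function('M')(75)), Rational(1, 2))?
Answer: Mul(I, Pow(40922, Rational(1, 2))) ≈ Mul(202.29, I)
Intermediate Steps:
Function('K')(N) = Add(N, Pow(N, 2)) (Function('K')(N) = Add(Pow(N, 2), N) = Add(N, Pow(N, 2)))
Function('M')(G) = 0 (Function('M')(G) = Mul(Add(Mul(6, Add(1, 6)), G), 0) = Mul(Add(Mul(6, 7), G), 0) = Mul(Add(42, G), 0) = 0)
Pow(Add(-40922, Function('M')(75)), Rational(1, 2)) = Pow(Add(-40922, 0), Rational(1, 2)) = Pow(-40922, Rational(1, 2)) = Mul(I, Pow(40922, Rational(1, 2)))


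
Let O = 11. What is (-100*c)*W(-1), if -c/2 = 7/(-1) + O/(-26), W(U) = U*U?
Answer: -19300/13 ≈ -1484.6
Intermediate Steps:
W(U) = U²
c = 193/13 (c = -2*(7/(-1) + 11/(-26)) = -2*(7*(-1) + 11*(-1/26)) = -2*(-7 - 11/26) = -2*(-193/26) = 193/13 ≈ 14.846)
(-100*c)*W(-1) = -100*193/13*(-1)² = -19300/13*1 = -19300/13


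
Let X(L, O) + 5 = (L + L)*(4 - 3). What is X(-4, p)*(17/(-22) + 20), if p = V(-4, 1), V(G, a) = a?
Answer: -5499/22 ≈ -249.95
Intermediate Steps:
p = 1
X(L, O) = -5 + 2*L (X(L, O) = -5 + (L + L)*(4 - 3) = -5 + (2*L)*1 = -5 + 2*L)
X(-4, p)*(17/(-22) + 20) = (-5 + 2*(-4))*(17/(-22) + 20) = (-5 - 8)*(17*(-1/22) + 20) = -13*(-17/22 + 20) = -13*423/22 = -5499/22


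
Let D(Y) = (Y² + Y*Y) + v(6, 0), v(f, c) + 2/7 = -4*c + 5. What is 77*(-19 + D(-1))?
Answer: -946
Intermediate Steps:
v(f, c) = 33/7 - 4*c (v(f, c) = -2/7 + (-4*c + 5) = -2/7 + (5 - 4*c) = 33/7 - 4*c)
D(Y) = 33/7 + 2*Y² (D(Y) = (Y² + Y*Y) + (33/7 - 4*0) = (Y² + Y²) + (33/7 + 0) = 2*Y² + 33/7 = 33/7 + 2*Y²)
77*(-19 + D(-1)) = 77*(-19 + (33/7 + 2*(-1)²)) = 77*(-19 + (33/7 + 2*1)) = 77*(-19 + (33/7 + 2)) = 77*(-19 + 47/7) = 77*(-86/7) = -946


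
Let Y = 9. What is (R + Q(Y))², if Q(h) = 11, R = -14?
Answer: 9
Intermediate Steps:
(R + Q(Y))² = (-14 + 11)² = (-3)² = 9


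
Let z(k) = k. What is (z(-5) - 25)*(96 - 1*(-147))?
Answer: -7290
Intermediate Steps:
(z(-5) - 25)*(96 - 1*(-147)) = (-5 - 25)*(96 - 1*(-147)) = -30*(96 + 147) = -30*243 = -7290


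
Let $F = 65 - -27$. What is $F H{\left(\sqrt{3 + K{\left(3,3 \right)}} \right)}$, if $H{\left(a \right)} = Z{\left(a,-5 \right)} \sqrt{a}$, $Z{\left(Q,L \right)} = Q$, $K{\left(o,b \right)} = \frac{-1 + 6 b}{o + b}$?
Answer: $\frac{46 \sqrt[4]{6} \cdot 35^{\frac{3}{4}}}{3} \approx 345.32$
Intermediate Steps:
$K{\left(o,b \right)} = \frac{-1 + 6 b}{b + o}$
$F = 92$ ($F = 65 + 27 = 92$)
$H{\left(a \right)} = a^{\frac{3}{2}}$ ($H{\left(a \right)} = a \sqrt{a} = a^{\frac{3}{2}}$)
$F H{\left(\sqrt{3 + K{\left(3,3 \right)}} \right)} = 92 \left(\sqrt{3 + \frac{-1 + 6 \cdot 3}{3 + 3}}\right)^{\frac{3}{2}} = 92 \left(\sqrt{3 + \frac{-1 + 18}{6}}\right)^{\frac{3}{2}} = 92 \left(\sqrt{3 + \frac{1}{6} \cdot 17}\right)^{\frac{3}{2}} = 92 \left(\sqrt{3 + \frac{17}{6}}\right)^{\frac{3}{2}} = 92 \left(\sqrt{\frac{35}{6}}\right)^{\frac{3}{2}} = 92 \left(\frac{\sqrt{210}}{6}\right)^{\frac{3}{2}} = 92 \frac{\sqrt[4]{6} \cdot 35^{\frac{3}{4}}}{6} = \frac{46 \sqrt[4]{6} \cdot 35^{\frac{3}{4}}}{3}$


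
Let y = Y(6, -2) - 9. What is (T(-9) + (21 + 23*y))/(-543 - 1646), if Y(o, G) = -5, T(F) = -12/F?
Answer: 899/6567 ≈ 0.13690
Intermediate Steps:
y = -14 (y = -5 - 9 = -14)
(T(-9) + (21 + 23*y))/(-543 - 1646) = (-12/(-9) + (21 + 23*(-14)))/(-543 - 1646) = (-12*(-⅑) + (21 - 322))/(-2189) = (4/3 - 301)*(-1/2189) = -899/3*(-1/2189) = 899/6567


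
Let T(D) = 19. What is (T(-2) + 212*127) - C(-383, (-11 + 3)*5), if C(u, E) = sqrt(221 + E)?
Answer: 26943 - sqrt(181) ≈ 26930.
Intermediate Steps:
(T(-2) + 212*127) - C(-383, (-11 + 3)*5) = (19 + 212*127) - sqrt(221 + (-11 + 3)*5) = (19 + 26924) - sqrt(221 - 8*5) = 26943 - sqrt(221 - 40) = 26943 - sqrt(181)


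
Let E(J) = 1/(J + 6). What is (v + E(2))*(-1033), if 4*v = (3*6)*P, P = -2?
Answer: 73343/8 ≈ 9167.9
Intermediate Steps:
E(J) = 1/(6 + J)
v = -9 (v = ((3*6)*(-2))/4 = (18*(-2))/4 = (1/4)*(-36) = -9)
(v + E(2))*(-1033) = (-9 + 1/(6 + 2))*(-1033) = (-9 + 1/8)*(-1033) = -71/8*(-1033) = 73343/8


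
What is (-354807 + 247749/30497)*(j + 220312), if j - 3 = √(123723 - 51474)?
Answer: -2383874687518950/30497 - 10820301330*√72249/30497 ≈ -7.8263e+10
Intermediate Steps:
j = 3 + √72249 (j = 3 + √(123723 - 51474) = 3 + √72249 ≈ 271.79)
(-354807 + 247749/30497)*(j + 220312) = (-354807 + 247749/30497)*((3 + √72249) + 220312) = (-354807 + 247749*(1/30497))*(220315 + √72249) = (-354807 + 247749/30497)*(220315 + √72249) = -10820301330*(220315 + √72249)/30497 = -2383874687518950/30497 - 10820301330*√72249/30497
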